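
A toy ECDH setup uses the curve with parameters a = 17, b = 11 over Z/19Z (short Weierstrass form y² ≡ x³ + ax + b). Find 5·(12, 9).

Write G = (12, 9).
Repeated addition: build up to 5G.
2G: tangent at (12, 9): λ = (3·12² + 17)/(2·9) ≡ 12/18. 18⁻¹ ≡ 18 (mod 19) since 18·18 = 324 ≡ 1, so λ ≡ 12·18 ≡ 7.
  x = λ² - 12 - 12 = 49 - 24 ≡ 6; y = λ·(12 - 6) - 9 ≡ 14. → (6, 14)
3G: (6, 14) + (12, 9). λ = (9 - 14)/(12 - 6) ≡ 14/6 mod 19. 6⁻¹ ≡ 16 (mod 19), so λ ≡ 15.
  x = λ² - 6 - 12 = 225 - 18 ≡ 17; y = λ·(6 - 17) - 14 ≡ 11. → (17, 11)
4G: (17, 11) + (12, 9). λ = (9 - 11)/(12 - 17) ≡ 17/14 mod 19. 14⁻¹ ≡ 15 (mod 19), so λ ≡ 8.
  x = λ² - 17 - 12 = 64 - 29 ≡ 16; y = λ·(17 - 16) - 11 ≡ 16. → (16, 16)
5G: (16, 16) + (12, 9). λ = (9 - 16)/(12 - 16) ≡ 12/15 mod 19. 15⁻¹ ≡ 14 (mod 19), so λ ≡ 16.
  x = λ² - 16 - 12 = 256 - 28 ≡ 0; y = λ·(16 - 0) - 16 ≡ 12. → (0, 12)

(0, 12)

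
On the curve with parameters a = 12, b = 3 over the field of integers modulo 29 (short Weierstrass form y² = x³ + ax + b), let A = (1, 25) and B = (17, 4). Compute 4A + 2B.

(4, 12)

First 4A:
Double-and-add on 4 = (100)₂. Start with A = (1, 25) for the leading 1-bit.
double: tangent at (1, 25): λ = (3·1² + 12)/(2·25) ≡ 15/21. 21⁻¹ ≡ 18 (mod 29) since 21·18 = 378 ≡ 1, so λ ≡ 15·18 ≡ 9.
  x = λ² - 1 - 1 = 81 - 2 ≡ 21; y = λ·(1 - 21) - 25 ≡ 27. → (21, 27)
double: tangent at (21, 27): λ = (3·21² + 12)/(2·27) ≡ 1/25. 25⁻¹ ≡ 7 (mod 29), so λ ≡ 1·7 ≡ 7.
  x = λ² - 21 - 21 = 49 - 42 ≡ 7; y = λ·(21 - 7) - 27 ≡ 13. → (7, 13)
4A = (7, 13).
Next 2B:
Repeated addition: build up to 2B.
2B: tangent at (17, 4): λ = (3·17² + 12)/(2·4) ≡ 9/8. 8⁻¹ ≡ 11 (mod 29), so λ ≡ 9·11 ≡ 12.
  x = λ² - 17 - 17 = 144 - 34 ≡ 23; y = λ·(17 - 23) - 4 ≡ 11. → (23, 11)
2B = (23, 11).
Finally 4A + 2B:
(7, 13) + (23, 11). λ = (11 - 13)/(23 - 7) ≡ 27/16 mod 29. 16⁻¹ ≡ 20 (mod 29), so λ ≡ 18.
  x = λ² - 7 - 23 = 324 - 30 ≡ 4; y = λ·(7 - 4) - 13 ≡ 12. → (4, 12)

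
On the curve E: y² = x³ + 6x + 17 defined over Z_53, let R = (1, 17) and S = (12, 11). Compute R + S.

(1, 17) + (12, 11). λ = (11 - 17)/(12 - 1) ≡ 47/11 mod 53. 11⁻¹ ≡ 29 (mod 53) since 11·29 = 319 ≡ 1, so λ ≡ 38.
  x = λ² - 1 - 12 = 1444 - 13 ≡ 0; y = λ·(1 - 0) - 17 ≡ 21. → (0, 21)

(0, 21)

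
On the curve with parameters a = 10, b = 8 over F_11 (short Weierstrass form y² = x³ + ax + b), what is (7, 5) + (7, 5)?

(6, 3)

tangent at (7, 5): λ = (3·7² + 10)/(2·5) ≡ 3/10. 10⁻¹ ≡ 10 (mod 11), so λ ≡ 3·10 ≡ 8.
  x = λ² - 7 - 7 = 64 - 14 ≡ 6; y = λ·(7 - 6) - 5 ≡ 3. → (6, 3)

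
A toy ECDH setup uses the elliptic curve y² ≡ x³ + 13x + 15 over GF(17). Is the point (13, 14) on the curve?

y² = 14² ≡ 9; x³ + 13x + 15 = 2381 ≡ 1 (mod 17). 9 ≠ 1.

no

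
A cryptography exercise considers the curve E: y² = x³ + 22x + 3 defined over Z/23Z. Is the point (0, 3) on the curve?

no

y² = 3² ≡ 9; x³ + 22x + 3 = 3 ≡ 3 (mod 23). 9 ≠ 3.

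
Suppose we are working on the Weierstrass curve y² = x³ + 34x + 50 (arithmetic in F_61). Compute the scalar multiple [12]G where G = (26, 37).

(39, 0)

Double-and-add on 12 = (1100)₂. Start with G = (26, 37) for the leading 1-bit.
double: tangent at (26, 37): λ = (3·26² + 34)/(2·37) ≡ 49/13. 13⁻¹ ≡ 47 (mod 61) since 13·47 = 611 ≡ 1, so λ ≡ 49·47 ≡ 46.
  x = λ² - 26 - 26 = 2116 - 52 ≡ 51; y = λ·(26 - 51) - 37 ≡ 33. → (51, 33)
add G: (51, 33) + (26, 37). λ = (37 - 33)/(26 - 51) ≡ 4/36 mod 61. 36⁻¹ ≡ 39 (mod 61) since 36·39 = 1404 ≡ 1, so λ ≡ 34.
  x = λ² - 51 - 26 = 1156 - 77 ≡ 42; y = λ·(51 - 42) - 33 ≡ 29. → (42, 29)
double: tangent at (42, 29): λ = (3·42² + 34)/(2·29) ≡ 19/58. 58⁻¹ ≡ 20 (mod 61), so λ ≡ 19·20 ≡ 14.
  x = λ² - 42 - 42 = 196 - 84 ≡ 51; y = λ·(42 - 51) - 29 ≡ 28. → (51, 28)
double: tangent at (51, 28): λ = (3·51² + 34)/(2·28) ≡ 29/56. 56⁻¹ ≡ 12 (mod 61), so λ ≡ 29·12 ≡ 43.
  x = λ² - 51 - 51 = 1849 - 102 ≡ 39; y = λ·(51 - 39) - 28 ≡ 0. → (39, 0)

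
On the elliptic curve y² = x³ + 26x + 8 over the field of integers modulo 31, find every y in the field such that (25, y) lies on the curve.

x³ + 26x + 8 = 16283 ≡ 8 (mod 31).
Square roots of 8 mod 31: 15 and 16 (since 15² = 225 ≡ 8).

15, 16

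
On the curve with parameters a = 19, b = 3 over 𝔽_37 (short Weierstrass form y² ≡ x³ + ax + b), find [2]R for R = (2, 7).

tangent at (2, 7): λ = (3·2² + 19)/(2·7) ≡ 31/14. 14⁻¹ ≡ 8 (mod 37), so λ ≡ 31·8 ≡ 26.
  x = λ² - 2 - 2 = 676 - 4 ≡ 6; y = λ·(2 - 6) - 7 ≡ 0. → (6, 0)

(6, 0)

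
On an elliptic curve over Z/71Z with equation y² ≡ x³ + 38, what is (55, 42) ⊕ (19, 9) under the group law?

(22, 6)

(55, 42) + (19, 9). λ = (9 - 42)/(19 - 55) ≡ 38/35 mod 71. 35⁻¹ ≡ 69 (mod 71) since 35·69 = 2415 ≡ 1, so λ ≡ 66.
  x = λ² - 55 - 19 = 4356 - 74 ≡ 22; y = λ·(55 - 22) - 42 ≡ 6. → (22, 6)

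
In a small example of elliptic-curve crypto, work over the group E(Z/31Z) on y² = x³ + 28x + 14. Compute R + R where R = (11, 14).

(25, 23)

tangent at (11, 14): λ = (3·11² + 28)/(2·14) ≡ 19/28. 28⁻¹ ≡ 10 (mod 31) since 28·10 = 280 ≡ 1, so λ ≡ 19·10 ≡ 4.
  x = λ² - 11 - 11 = 16 - 22 ≡ 25; y = λ·(11 - 25) - 14 ≡ 23. → (25, 23)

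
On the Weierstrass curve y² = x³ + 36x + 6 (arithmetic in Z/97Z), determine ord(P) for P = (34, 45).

10

2P: tangent at (34, 45): λ = (3·34² + 36)/(2·45) ≡ 12/90. 90⁻¹ ≡ 83 (mod 97) since 90·83 = 7470 ≡ 1, so λ ≡ 12·83 ≡ 26.
  x = λ² - 34 - 34 = 676 - 68 ≡ 26; y = λ·(34 - 26) - 45 ≡ 66. → (26, 66)
3P: (26, 66) + (34, 45). λ = (45 - 66)/(34 - 26) ≡ 76/8 mod 97. 8⁻¹ ≡ 85 (mod 97) since 8·85 = 680 ≡ 1, so λ ≡ 58.
  x = λ² - 26 - 34 = 3364 - 60 ≡ 6; y = λ·(26 - 6) - 66 ≡ 27. → (6, 27)
4P: (6, 27) + (34, 45). λ = (45 - 27)/(34 - 6) ≡ 18/28 mod 97. 28⁻¹ ≡ 52 (mod 97) since 28·52 = 1456 ≡ 1, so λ ≡ 63.
  x = λ² - 6 - 34 = 3969 - 40 ≡ 49; y = λ·(6 - 49) - 27 ≡ 77. → (49, 77)
5P: (49, 77) + (34, 45). λ = (45 - 77)/(34 - 49) ≡ 65/82 mod 97. 82⁻¹ ≡ 84 (mod 97), so λ ≡ 28.
  x = λ² - 49 - 34 = 784 - 83 ≡ 22; y = λ·(49 - 22) - 77 ≡ 0. → (22, 0)
6P: (22, 0) + (34, 45). λ = (45 - 0)/(34 - 22) ≡ 45/12 mod 97. 12⁻¹ ≡ 89 (mod 97), so λ ≡ 28.
  x = λ² - 22 - 34 = 784 - 56 ≡ 49; y = λ·(22 - 49) - 0 ≡ 20. → (49, 20)
7P: (49, 20) + (34, 45). λ = (45 - 20)/(34 - 49) ≡ 25/82 mod 97. 82⁻¹ ≡ 84 (mod 97), so λ ≡ 63.
  x = λ² - 49 - 34 = 3969 - 83 ≡ 6; y = λ·(49 - 6) - 20 ≡ 70. → (6, 70)
8P: (6, 70) + (34, 45). λ = (45 - 70)/(34 - 6) ≡ 72/28 mod 97. 28⁻¹ ≡ 52 (mod 97), so λ ≡ 58.
  x = λ² - 6 - 34 = 3364 - 40 ≡ 26; y = λ·(6 - 26) - 70 ≡ 31. → (26, 31)
9P: (26, 31) + (34, 45). λ = (45 - 31)/(34 - 26) ≡ 14/8 mod 97. 8⁻¹ ≡ 85 (mod 97), so λ ≡ 26.
  x = λ² - 26 - 34 = 676 - 60 ≡ 34; y = λ·(26 - 34) - 31 ≡ 52. → (34, 52)
10P: (34, 52) + (34, 45): same x and y₁ ≡ -y₂, so the sum is 𝒪.
10P = 𝒪, so the order is 10.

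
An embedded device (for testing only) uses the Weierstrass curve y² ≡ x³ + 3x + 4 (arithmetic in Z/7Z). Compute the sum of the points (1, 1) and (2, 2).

(5, 2)

(1, 1) + (2, 2). λ = (2 - 1)/(2 - 1) ≡ 1/1 mod 7. 1⁻¹ ≡ 1 (mod 7), so λ ≡ 1.
  x = λ² - 1 - 2 = 1 - 3 ≡ 5; y = λ·(1 - 5) - 1 ≡ 2. → (5, 2)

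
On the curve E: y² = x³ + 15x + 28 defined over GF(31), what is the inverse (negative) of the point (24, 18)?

-(24, 18) = (24, -18 mod 31) = (24, 13).

(24, 13)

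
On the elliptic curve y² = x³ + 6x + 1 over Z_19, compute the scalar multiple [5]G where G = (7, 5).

(5, 2)

Repeated addition: build up to 5G.
2G: tangent at (7, 5): λ = (3·7² + 6)/(2·5) ≡ 1/10. 10⁻¹ ≡ 2 (mod 19), so λ ≡ 1·2 ≡ 2.
  x = λ² - 7 - 7 = 4 - 14 ≡ 9; y = λ·(7 - 9) - 5 ≡ 10. → (9, 10)
3G: (9, 10) + (7, 5). λ = (5 - 10)/(7 - 9) ≡ 14/17 mod 19. 17⁻¹ ≡ 9 (mod 19), so λ ≡ 12.
  x = λ² - 9 - 7 = 144 - 16 ≡ 14; y = λ·(9 - 14) - 10 ≡ 6. → (14, 6)
4G: (14, 6) + (7, 5). λ = (5 - 6)/(7 - 14) ≡ 18/12 mod 19. 12⁻¹ ≡ 8 (mod 19), so λ ≡ 11.
  x = λ² - 14 - 7 = 121 - 21 ≡ 5; y = λ·(14 - 5) - 6 ≡ 17. → (5, 17)
5G: (5, 17) + (7, 5). λ = (5 - 17)/(7 - 5) ≡ 7/2 mod 19. 2⁻¹ ≡ 10 (mod 19), so λ ≡ 13.
  x = λ² - 5 - 7 = 169 - 12 ≡ 5; y = λ·(5 - 5) - 17 ≡ 2. → (5, 2)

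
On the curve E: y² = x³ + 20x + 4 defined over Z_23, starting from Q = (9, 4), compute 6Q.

Double-and-add on 6 = (110)₂. Start with Q = (9, 4) for the leading 1-bit.
double: tangent at (9, 4): λ = (3·9² + 20)/(2·4) ≡ 10/8. 8⁻¹ ≡ 3 (mod 23), so λ ≡ 10·3 ≡ 7.
  x = λ² - 9 - 9 = 49 - 18 ≡ 8; y = λ·(9 - 8) - 4 ≡ 3. → (8, 3)
add Q: (8, 3) + (9, 4). λ = (4 - 3)/(9 - 8) ≡ 1/1 mod 23. 1⁻¹ ≡ 1 (mod 23), so λ ≡ 1.
  x = λ² - 8 - 9 = 1 - 17 ≡ 7; y = λ·(8 - 7) - 3 ≡ 21. → (7, 21)
double: tangent at (7, 21): λ = (3·7² + 20)/(2·21) ≡ 6/19. 19⁻¹ ≡ 17 (mod 23) since 19·17 = 323 ≡ 1, so λ ≡ 6·17 ≡ 10.
  x = λ² - 7 - 7 = 100 - 14 ≡ 17; y = λ·(7 - 17) - 21 ≡ 17. → (17, 17)

(17, 17)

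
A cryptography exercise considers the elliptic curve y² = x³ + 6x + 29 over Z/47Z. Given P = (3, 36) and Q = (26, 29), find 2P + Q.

First 2P:
Repeated addition: build up to 2P.
2P: tangent at (3, 36): λ = (3·3² + 6)/(2·36) ≡ 33/25. 25⁻¹ ≡ 32 (mod 47) since 25·32 = 800 ≡ 1, so λ ≡ 33·32 ≡ 22.
  x = λ² - 3 - 3 = 484 - 6 ≡ 8; y = λ·(3 - 8) - 36 ≡ 42. → (8, 42)
2P = (8, 42).
Finally 2P + Q:
(8, 42) + (26, 29). λ = (29 - 42)/(26 - 8) ≡ 34/18 mod 47. 18⁻¹ ≡ 34 (mod 47), so λ ≡ 28.
  x = λ² - 8 - 26 = 784 - 34 ≡ 45; y = λ·(8 - 45) - 42 ≡ 3. → (45, 3)

(45, 3)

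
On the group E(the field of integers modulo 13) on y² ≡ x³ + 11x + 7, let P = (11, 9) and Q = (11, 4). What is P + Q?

O

The two points share x = 11 and their y-coordinates satisfy 9 + 4 ≡ 0 (mod 13), so they are inverses. Their sum is ∞.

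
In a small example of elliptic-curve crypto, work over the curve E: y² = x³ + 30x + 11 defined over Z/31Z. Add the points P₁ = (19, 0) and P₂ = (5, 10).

(17, 3)

(19, 0) + (5, 10). λ = (10 - 0)/(5 - 19) ≡ 10/17 mod 31. 17⁻¹ ≡ 11 (mod 31) since 17·11 = 187 ≡ 1, so λ ≡ 17.
  x = λ² - 19 - 5 = 289 - 24 ≡ 17; y = λ·(19 - 17) - 0 ≡ 3. → (17, 3)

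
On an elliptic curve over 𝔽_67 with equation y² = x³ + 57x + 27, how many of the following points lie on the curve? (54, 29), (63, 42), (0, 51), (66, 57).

(54, 29): 29² ≡ 37, rhs ≡ 37 → on.
(63, 42): 42² ≡ 22, rhs ≡ 3 → off.
(0, 51): 51² ≡ 55, rhs ≡ 27 → off.
(66, 57): 57² ≡ 33, rhs ≡ 36 → off.

1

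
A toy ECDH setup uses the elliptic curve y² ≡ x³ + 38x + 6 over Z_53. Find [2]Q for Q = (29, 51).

(23, 3)

tangent at (29, 51): λ = (3·29² + 38)/(2·51) ≡ 17/49. 49⁻¹ ≡ 13 (mod 53), so λ ≡ 17·13 ≡ 9.
  x = λ² - 29 - 29 = 81 - 58 ≡ 23; y = λ·(29 - 23) - 51 ≡ 3. → (23, 3)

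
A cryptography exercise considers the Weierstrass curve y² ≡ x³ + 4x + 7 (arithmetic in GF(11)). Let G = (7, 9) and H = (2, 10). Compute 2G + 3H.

(6, 7)

First 2G:
Repeated addition: build up to 2G.
2G: tangent at (7, 9): λ = (3·7² + 4)/(2·9) ≡ 8/7. 7⁻¹ ≡ 8 (mod 11), so λ ≡ 8·8 ≡ 9.
  x = λ² - 7 - 7 = 81 - 14 ≡ 1; y = λ·(7 - 1) - 9 ≡ 1. → (1, 1)
2G = (1, 1).
Next 3H:
Repeated addition: build up to 3H.
2H: tangent at (2, 10): λ = (3·2² + 4)/(2·10) ≡ 5/9. 9⁻¹ ≡ 5 (mod 11), so λ ≡ 5·5 ≡ 3.
  x = λ² - 2 - 2 = 9 - 4 ≡ 5; y = λ·(2 - 5) - 10 ≡ 3. → (5, 3)
3H: (5, 3) + (2, 10). λ = (10 - 3)/(2 - 5) ≡ 7/8 mod 11. 8⁻¹ ≡ 7 (mod 11), so λ ≡ 5.
  x = λ² - 5 - 2 = 25 - 7 ≡ 7; y = λ·(5 - 7) - 3 ≡ 9. → (7, 9)
3H = (7, 9).
Finally 2G + 3H:
(1, 1) + (7, 9). λ = (9 - 1)/(7 - 1) ≡ 8/6 mod 11. 6⁻¹ ≡ 2 (mod 11) since 6·2 = 12 ≡ 1, so λ ≡ 5.
  x = λ² - 1 - 7 = 25 - 8 ≡ 6; y = λ·(1 - 6) - 1 ≡ 7. → (6, 7)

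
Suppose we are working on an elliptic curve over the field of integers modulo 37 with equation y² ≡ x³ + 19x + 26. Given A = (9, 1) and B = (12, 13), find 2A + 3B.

(26, 15)

First 2A:
Repeated addition: build up to 2A.
2A: tangent at (9, 1): λ = (3·9² + 19)/(2·1) ≡ 3/2. 2⁻¹ ≡ 19 (mod 37) since 2·19 = 38 ≡ 1, so λ ≡ 3·19 ≡ 20.
  x = λ² - 9 - 9 = 400 - 18 ≡ 12; y = λ·(9 - 12) - 1 ≡ 13. → (12, 13)
2A = (12, 13).
Next 3B:
Repeated addition: build up to 3B.
2B: tangent at (12, 13): λ = (3·12² + 19)/(2·13) ≡ 7/26. 26⁻¹ ≡ 10 (mod 37), so λ ≡ 7·10 ≡ 33.
  x = λ² - 12 - 12 = 1089 - 24 ≡ 29; y = λ·(12 - 29) - 13 ≡ 18. → (29, 18)
3B: (29, 18) + (12, 13). λ = (13 - 18)/(12 - 29) ≡ 32/20 mod 37. 20⁻¹ ≡ 13 (mod 37), so λ ≡ 9.
  x = λ² - 29 - 12 = 81 - 41 ≡ 3; y = λ·(29 - 3) - 18 ≡ 31. → (3, 31)
3B = (3, 31).
Finally 2A + 3B:
(12, 13) + (3, 31). λ = (31 - 13)/(3 - 12) ≡ 18/28 mod 37. 28⁻¹ ≡ 4 (mod 37), so λ ≡ 35.
  x = λ² - 12 - 3 = 1225 - 15 ≡ 26; y = λ·(12 - 26) - 13 ≡ 15. → (26, 15)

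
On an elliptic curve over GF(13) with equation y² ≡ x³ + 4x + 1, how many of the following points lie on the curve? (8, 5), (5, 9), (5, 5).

(8, 5): 5² ≡ 12, rhs ≡ 12 → on.
(5, 9): 9² ≡ 3, rhs ≡ 3 → on.
(5, 5): 5² ≡ 12, rhs ≡ 3 → off.

2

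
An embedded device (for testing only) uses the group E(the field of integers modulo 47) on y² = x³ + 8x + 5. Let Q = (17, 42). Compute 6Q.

Double-and-add on 6 = (110)₂. Start with Q = (17, 42) for the leading 1-bit.
double: tangent at (17, 42): λ = (3·17² + 8)/(2·42) ≡ 29/37. 37⁻¹ ≡ 14 (mod 47) since 37·14 = 518 ≡ 1, so λ ≡ 29·14 ≡ 30.
  x = λ² - 17 - 17 = 900 - 34 ≡ 20; y = λ·(17 - 20) - 42 ≡ 9. → (20, 9)
add Q: (20, 9) + (17, 42). λ = (42 - 9)/(17 - 20) ≡ 33/44 mod 47. 44⁻¹ ≡ 31 (mod 47), so λ ≡ 36.
  x = λ² - 20 - 17 = 1296 - 37 ≡ 37; y = λ·(20 - 37) - 9 ≡ 37. → (37, 37)
double: tangent at (37, 37): λ = (3·37² + 8)/(2·37) ≡ 26/27. 27⁻¹ ≡ 7 (mod 47), so λ ≡ 26·7 ≡ 41.
  x = λ² - 37 - 37 = 1681 - 74 ≡ 9; y = λ·(37 - 9) - 37 ≡ 30. → (9, 30)

(9, 30)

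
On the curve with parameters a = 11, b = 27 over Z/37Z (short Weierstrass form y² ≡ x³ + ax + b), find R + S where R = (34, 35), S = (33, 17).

(34, 35) + (33, 17). λ = (17 - 35)/(33 - 34) ≡ 19/36 mod 37. 36⁻¹ ≡ 36 (mod 37), so λ ≡ 18.
  x = λ² - 34 - 33 = 324 - 67 ≡ 35; y = λ·(34 - 35) - 35 ≡ 21. → (35, 21)

(35, 21)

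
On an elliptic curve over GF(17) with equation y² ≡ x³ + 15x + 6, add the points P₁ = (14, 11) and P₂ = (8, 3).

(14, 11) + (8, 3). λ = (3 - 11)/(8 - 14) ≡ 9/11 mod 17. 11⁻¹ ≡ 14 (mod 17), so λ ≡ 7.
  x = λ² - 14 - 8 = 49 - 22 ≡ 10; y = λ·(14 - 10) - 11 ≡ 0. → (10, 0)

(10, 0)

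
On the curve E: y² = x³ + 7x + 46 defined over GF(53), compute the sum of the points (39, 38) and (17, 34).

(22, 47)

(39, 38) + (17, 34). λ = (34 - 38)/(17 - 39) ≡ 49/31 mod 53. 31⁻¹ ≡ 12 (mod 53) since 31·12 = 372 ≡ 1, so λ ≡ 5.
  x = λ² - 39 - 17 = 25 - 56 ≡ 22; y = λ·(39 - 22) - 38 ≡ 47. → (22, 47)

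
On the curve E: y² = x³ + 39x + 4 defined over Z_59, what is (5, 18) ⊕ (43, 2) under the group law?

(5, 18) + (43, 2). λ = (2 - 18)/(43 - 5) ≡ 43/38 mod 59. 38⁻¹ ≡ 14 (mod 59) since 38·14 = 532 ≡ 1, so λ ≡ 12.
  x = λ² - 5 - 43 = 144 - 48 ≡ 37; y = λ·(5 - 37) - 18 ≡ 11. → (37, 11)

(37, 11)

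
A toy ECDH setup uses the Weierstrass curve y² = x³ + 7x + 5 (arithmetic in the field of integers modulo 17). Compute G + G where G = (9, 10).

tangent at (9, 10): λ = (3·9² + 7)/(2·10) ≡ 12/3. 3⁻¹ ≡ 6 (mod 17), so λ ≡ 12·6 ≡ 4.
  x = λ² - 9 - 9 = 16 - 18 ≡ 15; y = λ·(9 - 15) - 10 ≡ 0. → (15, 0)

(15, 0)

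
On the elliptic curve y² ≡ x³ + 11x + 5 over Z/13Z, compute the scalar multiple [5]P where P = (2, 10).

Double-and-add on 5 = (101)₂. Start with P = (2, 10) for the leading 1-bit.
double: tangent at (2, 10): λ = (3·2² + 11)/(2·10) ≡ 10/7. 7⁻¹ ≡ 2 (mod 13) since 7·2 = 14 ≡ 1, so λ ≡ 10·2 ≡ 7.
  x = λ² - 2 - 2 = 49 - 4 ≡ 6; y = λ·(2 - 6) - 10 ≡ 1. → (6, 1)
double: tangent at (6, 1): λ = (3·6² + 11)/(2·1) ≡ 2/2. 2⁻¹ ≡ 7 (mod 13) since 2·7 = 14 ≡ 1, so λ ≡ 2·7 ≡ 1.
  x = λ² - 6 - 6 = 1 - 12 ≡ 2; y = λ·(6 - 2) - 1 ≡ 3. → (2, 3)
add P: (2, 3) + (2, 10): same x and y₁ ≡ -y₂, so the sum is the point at infinity.

O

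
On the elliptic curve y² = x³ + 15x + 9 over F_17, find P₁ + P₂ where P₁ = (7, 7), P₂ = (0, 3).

(2, 8)

(7, 7) + (0, 3). λ = (3 - 7)/(0 - 7) ≡ 13/10 mod 17. 10⁻¹ ≡ 12 (mod 17) since 10·12 = 120 ≡ 1, so λ ≡ 3.
  x = λ² - 7 - 0 = 9 - 7 ≡ 2; y = λ·(7 - 2) - 7 ≡ 8. → (2, 8)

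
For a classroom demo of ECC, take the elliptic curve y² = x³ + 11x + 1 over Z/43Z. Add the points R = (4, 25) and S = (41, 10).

(4, 25) + (41, 10). λ = (10 - 25)/(41 - 4) ≡ 28/37 mod 43. 37⁻¹ ≡ 7 (mod 43) since 37·7 = 259 ≡ 1, so λ ≡ 24.
  x = λ² - 4 - 41 = 576 - 45 ≡ 15; y = λ·(4 - 15) - 25 ≡ 12. → (15, 12)

(15, 12)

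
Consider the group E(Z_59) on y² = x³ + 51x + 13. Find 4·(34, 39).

Write Q = (34, 39).
Double-and-add on 4 = (100)₂. Start with Q = (34, 39) for the leading 1-bit.
double: tangent at (34, 39): λ = (3·34² + 51)/(2·39) ≡ 38/19. 19⁻¹ ≡ 28 (mod 59), so λ ≡ 38·28 ≡ 2.
  x = λ² - 34 - 34 = 4 - 68 ≡ 54; y = λ·(34 - 54) - 39 ≡ 39. → (54, 39)
double: tangent at (54, 39): λ = (3·54² + 51)/(2·39) ≡ 8/19. 19⁻¹ ≡ 28 (mod 59) since 19·28 = 532 ≡ 1, so λ ≡ 8·28 ≡ 47.
  x = λ² - 54 - 54 = 2209 - 108 ≡ 36; y = λ·(54 - 36) - 39 ≡ 40. → (36, 40)

(36, 40)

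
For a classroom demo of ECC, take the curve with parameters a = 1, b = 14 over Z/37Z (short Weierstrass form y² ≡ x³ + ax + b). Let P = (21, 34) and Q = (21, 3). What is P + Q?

O

The two points share x = 21 and their y-coordinates satisfy 34 + 3 ≡ 0 (mod 37), so they are inverses. Their sum is ∞.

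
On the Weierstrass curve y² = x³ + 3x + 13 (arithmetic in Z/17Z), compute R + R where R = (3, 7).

tangent at (3, 7): λ = (3·3² + 3)/(2·7) ≡ 13/14. 14⁻¹ ≡ 11 (mod 17), so λ ≡ 13·11 ≡ 7.
  x = λ² - 3 - 3 = 49 - 6 ≡ 9; y = λ·(3 - 9) - 7 ≡ 2. → (9, 2)

(9, 2)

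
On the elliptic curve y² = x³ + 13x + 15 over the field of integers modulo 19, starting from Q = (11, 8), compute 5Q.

(16, 5)

Double-and-add on 5 = (101)₂. Start with Q = (11, 8) for the leading 1-bit.
double: tangent at (11, 8): λ = (3·11² + 13)/(2·8) ≡ 15/16. 16⁻¹ ≡ 6 (mod 19), so λ ≡ 15·6 ≡ 14.
  x = λ² - 11 - 11 = 196 - 22 ≡ 3; y = λ·(11 - 3) - 8 ≡ 9. → (3, 9)
double: tangent at (3, 9): λ = (3·3² + 13)/(2·9) ≡ 2/18. 18⁻¹ ≡ 18 (mod 19) since 18·18 = 324 ≡ 1, so λ ≡ 2·18 ≡ 17.
  x = λ² - 3 - 3 = 289 - 6 ≡ 17; y = λ·(3 - 17) - 9 ≡ 0. → (17, 0)
add Q: (17, 0) + (11, 8). λ = (8 - 0)/(11 - 17) ≡ 8/13 mod 19. 13⁻¹ ≡ 3 (mod 19) since 13·3 = 39 ≡ 1, so λ ≡ 5.
  x = λ² - 17 - 11 = 25 - 28 ≡ 16; y = λ·(17 - 16) - 0 ≡ 5. → (16, 5)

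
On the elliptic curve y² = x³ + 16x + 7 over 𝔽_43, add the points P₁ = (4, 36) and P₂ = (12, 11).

(24, 5)

(4, 36) + (12, 11). λ = (11 - 36)/(12 - 4) ≡ 18/8 mod 43. 8⁻¹ ≡ 27 (mod 43) since 8·27 = 216 ≡ 1, so λ ≡ 13.
  x = λ² - 4 - 12 = 169 - 16 ≡ 24; y = λ·(4 - 24) - 36 ≡ 5. → (24, 5)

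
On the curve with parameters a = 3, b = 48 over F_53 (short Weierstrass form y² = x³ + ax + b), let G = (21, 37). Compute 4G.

Double-and-add on 4 = (100)₂. Start with G = (21, 37) for the leading 1-bit.
double: tangent at (21, 37): λ = (3·21² + 3)/(2·37) ≡ 1/21. 21⁻¹ ≡ 48 (mod 53) since 21·48 = 1008 ≡ 1, so λ ≡ 1·48 ≡ 48.
  x = λ² - 21 - 21 = 2304 - 42 ≡ 36; y = λ·(21 - 36) - 37 ≡ 38. → (36, 38)
double: tangent at (36, 38): λ = (3·36² + 3)/(2·38) ≡ 22/23. 23⁻¹ ≡ 30 (mod 53), so λ ≡ 22·30 ≡ 24.
  x = λ² - 36 - 36 = 576 - 72 ≡ 27; y = λ·(36 - 27) - 38 ≡ 19. → (27, 19)

(27, 19)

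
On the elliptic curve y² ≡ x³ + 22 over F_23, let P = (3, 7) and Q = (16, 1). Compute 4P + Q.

(20, 15)

First 4P:
Repeated addition: build up to 4P.
2P: tangent at (3, 7): λ = (3·3² + 0)/(2·7) ≡ 4/14. 14⁻¹ ≡ 5 (mod 23) since 14·5 = 70 ≡ 1, so λ ≡ 4·5 ≡ 20.
  x = λ² - 3 - 3 = 400 - 6 ≡ 3; y = λ·(3 - 3) - 7 ≡ 16. → (3, 16)
3P: (3, 16) + (3, 7): same x and y₁ ≡ -y₂, so the sum is ∞.
4P: ∞ + (3, 7) = (3, 7) (identity).
4P = (3, 7).
Finally 4P + Q:
(3, 7) + (16, 1). λ = (1 - 7)/(16 - 3) ≡ 17/13 mod 23. 13⁻¹ ≡ 16 (mod 23) since 13·16 = 208 ≡ 1, so λ ≡ 19.
  x = λ² - 3 - 16 = 361 - 19 ≡ 20; y = λ·(3 - 20) - 7 ≡ 15. → (20, 15)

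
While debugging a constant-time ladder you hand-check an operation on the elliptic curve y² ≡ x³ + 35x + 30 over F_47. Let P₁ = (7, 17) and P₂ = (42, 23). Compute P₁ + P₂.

(7, 17) + (42, 23). λ = (23 - 17)/(42 - 7) ≡ 6/35 mod 47. 35⁻¹ ≡ 43 (mod 47), so λ ≡ 23.
  x = λ² - 7 - 42 = 529 - 49 ≡ 10; y = λ·(7 - 10) - 17 ≡ 8. → (10, 8)

(10, 8)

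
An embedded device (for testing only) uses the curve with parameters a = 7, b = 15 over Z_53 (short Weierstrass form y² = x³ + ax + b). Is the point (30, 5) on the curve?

y² = 5² ≡ 25; x³ + 7x + 15 = 27225 ≡ 36 (mod 53). 25 ≠ 36.

no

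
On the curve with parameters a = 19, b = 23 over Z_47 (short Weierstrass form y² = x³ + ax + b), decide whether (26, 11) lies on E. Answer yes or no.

y² = 11² ≡ 27; x³ + 19x + 23 = 18093 ≡ 45 (mod 47). 27 ≠ 45.

no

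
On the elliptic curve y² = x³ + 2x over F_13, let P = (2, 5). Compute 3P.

(11, 1)

Repeated addition: build up to 3P.
2P: tangent at (2, 5): λ = (3·2² + 2)/(2·5) ≡ 1/10. 10⁻¹ ≡ 4 (mod 13) since 10·4 = 40 ≡ 1, so λ ≡ 1·4 ≡ 4.
  x = λ² - 2 - 2 = 16 - 4 ≡ 12; y = λ·(2 - 12) - 5 ≡ 7. → (12, 7)
3P: (12, 7) + (2, 5). λ = (5 - 7)/(2 - 12) ≡ 11/3 mod 13. 3⁻¹ ≡ 9 (mod 13) since 3·9 = 27 ≡ 1, so λ ≡ 8.
  x = λ² - 12 - 2 = 64 - 14 ≡ 11; y = λ·(12 - 11) - 7 ≡ 1. → (11, 1)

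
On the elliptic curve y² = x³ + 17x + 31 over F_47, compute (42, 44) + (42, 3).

O

The two points share x = 42 and their y-coordinates satisfy 44 + 3 ≡ 0 (mod 47), so they are inverses. Their sum is O.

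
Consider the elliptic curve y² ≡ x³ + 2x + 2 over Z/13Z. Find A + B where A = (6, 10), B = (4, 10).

(6, 10) + (4, 10). λ = (10 - 10)/(4 - 6) ≡ 0/11 mod 13. 11⁻¹ ≡ 6 (mod 13) since 11·6 = 66 ≡ 1, so λ ≡ 0.
  x = λ² - 6 - 4 = 0 - 10 ≡ 3; y = λ·(6 - 3) - 10 ≡ 3. → (3, 3)

(3, 3)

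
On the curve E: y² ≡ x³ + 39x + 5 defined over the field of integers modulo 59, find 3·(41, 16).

(44, 23)

Write G = (41, 16).
Repeated addition: build up to 3G.
2G: tangent at (41, 16): λ = (3·41² + 39)/(2·16) ≡ 8/32. 32⁻¹ ≡ 24 (mod 59), so λ ≡ 8·24 ≡ 15.
  x = λ² - 41 - 41 = 225 - 82 ≡ 25; y = λ·(41 - 25) - 16 ≡ 47. → (25, 47)
3G: (25, 47) + (41, 16). λ = (16 - 47)/(41 - 25) ≡ 28/16 mod 59. 16⁻¹ ≡ 48 (mod 59), so λ ≡ 46.
  x = λ² - 25 - 41 = 2116 - 66 ≡ 44; y = λ·(25 - 44) - 47 ≡ 23. → (44, 23)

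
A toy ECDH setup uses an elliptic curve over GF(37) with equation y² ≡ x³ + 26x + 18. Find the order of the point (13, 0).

2

2P: (13, 0) + (13, 0): same x and y₁ ≡ -y₂, so the sum is the point at infinity.
2P = the point at infinity, so the order is 2.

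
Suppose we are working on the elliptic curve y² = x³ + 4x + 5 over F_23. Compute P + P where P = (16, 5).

tangent at (16, 5): λ = (3·16² + 4)/(2·5) ≡ 13/10. 10⁻¹ ≡ 7 (mod 23), so λ ≡ 13·7 ≡ 22.
  x = λ² - 16 - 16 = 484 - 32 ≡ 15; y = λ·(16 - 15) - 5 ≡ 17. → (15, 17)

(15, 17)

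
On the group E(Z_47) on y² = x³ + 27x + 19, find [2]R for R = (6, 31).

(22, 13)

tangent at (6, 31): λ = (3·6² + 27)/(2·31) ≡ 41/15. 15⁻¹ ≡ 22 (mod 47) since 15·22 = 330 ≡ 1, so λ ≡ 41·22 ≡ 9.
  x = λ² - 6 - 6 = 81 - 12 ≡ 22; y = λ·(6 - 22) - 31 ≡ 13. → (22, 13)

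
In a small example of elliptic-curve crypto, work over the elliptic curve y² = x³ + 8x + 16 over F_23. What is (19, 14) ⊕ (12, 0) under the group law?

(19, 14) + (12, 0). λ = (0 - 14)/(12 - 19) ≡ 9/16 mod 23. 16⁻¹ ≡ 13 (mod 23), so λ ≡ 2.
  x = λ² - 19 - 12 = 4 - 31 ≡ 19; y = λ·(19 - 19) - 14 ≡ 9. → (19, 9)

(19, 9)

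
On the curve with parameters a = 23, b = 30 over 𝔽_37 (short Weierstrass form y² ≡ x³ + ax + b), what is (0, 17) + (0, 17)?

tangent at (0, 17): λ = (3·0² + 23)/(2·17) ≡ 23/34. 34⁻¹ ≡ 12 (mod 37), so λ ≡ 23·12 ≡ 17.
  x = λ² - 0 - 0 = 289 - 0 ≡ 30; y = λ·(0 - 30) - 17 ≡ 28. → (30, 28)

(30, 28)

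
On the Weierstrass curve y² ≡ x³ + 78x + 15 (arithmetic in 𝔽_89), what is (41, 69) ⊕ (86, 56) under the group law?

(41, 69) + (86, 56). λ = (56 - 69)/(86 - 41) ≡ 76/45 mod 89. 45⁻¹ ≡ 2 (mod 89), so λ ≡ 63.
  x = λ² - 41 - 86 = 3969 - 127 ≡ 15; y = λ·(41 - 15) - 69 ≡ 56. → (15, 56)

(15, 56)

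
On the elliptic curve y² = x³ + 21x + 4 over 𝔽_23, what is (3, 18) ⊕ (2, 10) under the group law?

(13, 17)

(3, 18) + (2, 10). λ = (10 - 18)/(2 - 3) ≡ 15/22 mod 23. 22⁻¹ ≡ 22 (mod 23), so λ ≡ 8.
  x = λ² - 3 - 2 = 64 - 5 ≡ 13; y = λ·(3 - 13) - 18 ≡ 17. → (13, 17)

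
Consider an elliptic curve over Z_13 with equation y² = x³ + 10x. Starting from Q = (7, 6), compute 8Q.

Repeated addition: build up to 8Q.
2Q: tangent at (7, 6): λ = (3·7² + 10)/(2·6) ≡ 1/12. 12⁻¹ ≡ 12 (mod 13), so λ ≡ 1·12 ≡ 12.
  x = λ² - 7 - 7 = 144 - 14 ≡ 0; y = λ·(7 - 0) - 6 ≡ 0. → (0, 0)
3Q: (0, 0) + (7, 6). λ = (6 - 0)/(7 - 0) ≡ 6/7 mod 13. 7⁻¹ ≡ 2 (mod 13) since 7·2 = 14 ≡ 1, so λ ≡ 12.
  x = λ² - 0 - 7 = 144 - 7 ≡ 7; y = λ·(0 - 7) - 0 ≡ 7. → (7, 7)
4Q: (7, 7) + (7, 6): same x and y₁ ≡ -y₂, so the sum is O.
5Q: O + (7, 6) = (7, 6) (identity).
6Q: tangent at (7, 6): λ = (3·7² + 10)/(2·6) ≡ 1/12. 12⁻¹ ≡ 12 (mod 13) since 12·12 = 144 ≡ 1, so λ ≡ 1·12 ≡ 12.
  x = λ² - 7 - 7 = 144 - 14 ≡ 0; y = λ·(7 - 0) - 6 ≡ 0. → (0, 0)
7Q: (0, 0) + (7, 6). λ = (6 - 0)/(7 - 0) ≡ 6/7 mod 13. 7⁻¹ ≡ 2 (mod 13), so λ ≡ 12.
  x = λ² - 0 - 7 = 144 - 7 ≡ 7; y = λ·(0 - 7) - 0 ≡ 7. → (7, 7)
8Q: (7, 7) + (7, 6): same x and y₁ ≡ -y₂, so the sum is O.

O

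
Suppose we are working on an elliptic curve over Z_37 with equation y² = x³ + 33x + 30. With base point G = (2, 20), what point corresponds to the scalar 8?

(17, 18)

Repeated addition: build up to 8G.
2G: tangent at (2, 20): λ = (3·2² + 33)/(2·20) ≡ 8/3. 3⁻¹ ≡ 25 (mod 37), so λ ≡ 8·25 ≡ 15.
  x = λ² - 2 - 2 = 225 - 4 ≡ 36; y = λ·(2 - 36) - 20 ≡ 25. → (36, 25)
3G: (36, 25) + (2, 20). λ = (20 - 25)/(2 - 36) ≡ 32/3 mod 37. 3⁻¹ ≡ 25 (mod 37) since 3·25 = 75 ≡ 1, so λ ≡ 23.
  x = λ² - 36 - 2 = 529 - 38 ≡ 10; y = λ·(36 - 10) - 25 ≡ 18. → (10, 18)
4G: (10, 18) + (2, 20). λ = (20 - 18)/(2 - 10) ≡ 2/29 mod 37. 29⁻¹ ≡ 23 (mod 37), so λ ≡ 9.
  x = λ² - 10 - 2 = 81 - 12 ≡ 32; y = λ·(10 - 32) - 18 ≡ 6. → (32, 6)
5G: (32, 6) + (2, 20). λ = (20 - 6)/(2 - 32) ≡ 14/7 mod 37. 7⁻¹ ≡ 16 (mod 37) since 7·16 = 112 ≡ 1, so λ ≡ 2.
  x = λ² - 32 - 2 = 4 - 34 ≡ 7; y = λ·(32 - 7) - 6 ≡ 7. → (7, 7)
6G: (7, 7) + (2, 20). λ = (20 - 7)/(2 - 7) ≡ 13/32 mod 37. 32⁻¹ ≡ 22 (mod 37) since 32·22 = 704 ≡ 1, so λ ≡ 27.
  x = λ² - 7 - 2 = 729 - 9 ≡ 17; y = λ·(7 - 17) - 7 ≡ 19. → (17, 19)
7G: (17, 19) + (2, 20). λ = (20 - 19)/(2 - 17) ≡ 1/22 mod 37. 22⁻¹ ≡ 32 (mod 37), so λ ≡ 32.
  x = λ² - 17 - 2 = 1024 - 19 ≡ 6; y = λ·(17 - 6) - 19 ≡ 0. → (6, 0)
8G: (6, 0) + (2, 20). λ = (20 - 0)/(2 - 6) ≡ 20/33 mod 37. 33⁻¹ ≡ 9 (mod 37) since 33·9 = 297 ≡ 1, so λ ≡ 32.
  x = λ² - 6 - 2 = 1024 - 8 ≡ 17; y = λ·(6 - 17) - 0 ≡ 18. → (17, 18)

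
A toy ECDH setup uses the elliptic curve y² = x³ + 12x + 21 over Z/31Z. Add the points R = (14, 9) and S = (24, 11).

(14, 9) + (24, 11). λ = (11 - 9)/(24 - 14) ≡ 2/10 mod 31. 10⁻¹ ≡ 28 (mod 31) since 10·28 = 280 ≡ 1, so λ ≡ 25.
  x = λ² - 14 - 24 = 625 - 38 ≡ 29; y = λ·(14 - 29) - 9 ≡ 19. → (29, 19)

(29, 19)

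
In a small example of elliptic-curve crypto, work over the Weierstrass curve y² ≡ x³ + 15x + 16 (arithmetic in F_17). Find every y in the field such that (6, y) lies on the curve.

x³ + 15x + 16 = 322 ≡ 16 (mod 17).
Square roots of 16 mod 17: 4 and 13 (since 4² = 16 ≡ 16).

4, 13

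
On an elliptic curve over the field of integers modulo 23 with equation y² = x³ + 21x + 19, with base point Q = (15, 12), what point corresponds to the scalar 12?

Double-and-add on 12 = (1100)₂. Start with Q = (15, 12) for the leading 1-bit.
double: tangent at (15, 12): λ = (3·15² + 21)/(2·12) ≡ 6/1. 1⁻¹ ≡ 1 (mod 23) since 1·1 = 1 ≡ 1, so λ ≡ 6·1 ≡ 6.
  x = λ² - 15 - 15 = 36 - 30 ≡ 6; y = λ·(15 - 6) - 12 ≡ 19. → (6, 19)
add Q: (6, 19) + (15, 12). λ = (12 - 19)/(15 - 6) ≡ 16/9 mod 23. 9⁻¹ ≡ 18 (mod 23), so λ ≡ 12.
  x = λ² - 6 - 15 = 144 - 21 ≡ 8; y = λ·(6 - 8) - 19 ≡ 3. → (8, 3)
double: tangent at (8, 3): λ = (3·8² + 21)/(2·3) ≡ 6/6. 6⁻¹ ≡ 4 (mod 23), so λ ≡ 6·4 ≡ 1.
  x = λ² - 8 - 8 = 1 - 16 ≡ 8; y = λ·(8 - 8) - 3 ≡ 20. → (8, 20)
double: tangent at (8, 20): λ = (3·8² + 21)/(2·20) ≡ 6/17. 17⁻¹ ≡ 19 (mod 23) since 17·19 = 323 ≡ 1, so λ ≡ 6·19 ≡ 22.
  x = λ² - 8 - 8 = 484 - 16 ≡ 8; y = λ·(8 - 8) - 20 ≡ 3. → (8, 3)

(8, 3)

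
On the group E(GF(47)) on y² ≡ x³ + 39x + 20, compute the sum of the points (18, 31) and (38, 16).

(18, 16)

(18, 31) + (38, 16). λ = (16 - 31)/(38 - 18) ≡ 32/20 mod 47. 20⁻¹ ≡ 40 (mod 47) since 20·40 = 800 ≡ 1, so λ ≡ 11.
  x = λ² - 18 - 38 = 121 - 56 ≡ 18; y = λ·(18 - 18) - 31 ≡ 16. → (18, 16)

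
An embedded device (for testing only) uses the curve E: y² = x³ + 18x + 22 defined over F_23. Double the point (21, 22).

tangent at (21, 22): λ = (3·21² + 18)/(2·22) ≡ 7/21. 21⁻¹ ≡ 11 (mod 23) since 21·11 = 231 ≡ 1, so λ ≡ 7·11 ≡ 8.
  x = λ² - 21 - 21 = 64 - 42 ≡ 22; y = λ·(21 - 22) - 22 ≡ 16. → (22, 16)

(22, 16)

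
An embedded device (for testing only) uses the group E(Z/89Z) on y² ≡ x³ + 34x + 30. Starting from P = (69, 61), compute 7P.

(26, 45)

Double-and-add on 7 = (111)₂. Start with P = (69, 61) for the leading 1-bit.
double: tangent at (69, 61): λ = (3·69² + 34)/(2·61) ≡ 77/33. 33⁻¹ ≡ 27 (mod 89), so λ ≡ 77·27 ≡ 32.
  x = λ² - 69 - 69 = 1024 - 138 ≡ 85; y = λ·(69 - 85) - 61 ≡ 50. → (85, 50)
add P: (85, 50) + (69, 61). λ = (61 - 50)/(69 - 85) ≡ 11/73 mod 89. 73⁻¹ ≡ 50 (mod 89), so λ ≡ 16.
  x = λ² - 85 - 69 = 256 - 154 ≡ 13; y = λ·(85 - 13) - 50 ≡ 34. → (13, 34)
double: tangent at (13, 34): λ = (3·13² + 34)/(2·34) ≡ 7/68. 68⁻¹ ≡ 72 (mod 89) since 68·72 = 4896 ≡ 1, so λ ≡ 7·72 ≡ 59.
  x = λ² - 13 - 13 = 3481 - 26 ≡ 73; y = λ·(13 - 73) - 34 ≡ 75. → (73, 75)
add P: (73, 75) + (69, 61). λ = (61 - 75)/(69 - 73) ≡ 75/85 mod 89. 85⁻¹ ≡ 22 (mod 89), so λ ≡ 48.
  x = λ² - 73 - 69 = 2304 - 142 ≡ 26; y = λ·(73 - 26) - 75 ≡ 45. → (26, 45)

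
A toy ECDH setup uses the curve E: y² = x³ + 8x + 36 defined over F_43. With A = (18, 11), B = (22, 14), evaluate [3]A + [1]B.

First 3A:
Repeated addition: build up to 3A.
2A: tangent at (18, 11): λ = (3·18² + 8)/(2·11) ≡ 34/22. 22⁻¹ ≡ 2 (mod 43) since 22·2 = 44 ≡ 1, so λ ≡ 34·2 ≡ 25.
  x = λ² - 18 - 18 = 625 - 36 ≡ 30; y = λ·(18 - 30) - 11 ≡ 33. → (30, 33)
3A: (30, 33) + (18, 11). λ = (11 - 33)/(18 - 30) ≡ 21/31 mod 43. 31⁻¹ ≡ 25 (mod 43), so λ ≡ 9.
  x = λ² - 30 - 18 = 81 - 48 ≡ 33; y = λ·(30 - 33) - 33 ≡ 26. → (33, 26)
3A = (33, 26).
Finally 3A + B:
(33, 26) + (22, 14). λ = (14 - 26)/(22 - 33) ≡ 31/32 mod 43. 32⁻¹ ≡ 39 (mod 43), so λ ≡ 5.
  x = λ² - 33 - 22 = 25 - 55 ≡ 13; y = λ·(33 - 13) - 26 ≡ 31. → (13, 31)

(13, 31)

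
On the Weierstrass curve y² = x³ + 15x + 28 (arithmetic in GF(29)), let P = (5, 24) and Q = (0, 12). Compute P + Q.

(5, 24) + (0, 12). λ = (12 - 24)/(0 - 5) ≡ 17/24 mod 29. 24⁻¹ ≡ 23 (mod 29), so λ ≡ 14.
  x = λ² - 5 - 0 = 196 - 5 ≡ 17; y = λ·(5 - 17) - 24 ≡ 11. → (17, 11)

(17, 11)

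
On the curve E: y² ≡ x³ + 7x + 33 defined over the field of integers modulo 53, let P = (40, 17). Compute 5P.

Double-and-add on 5 = (101)₂. Start with P = (40, 17) for the leading 1-bit.
double: tangent at (40, 17): λ = (3·40² + 7)/(2·17) ≡ 37/34. 34⁻¹ ≡ 39 (mod 53) since 34·39 = 1326 ≡ 1, so λ ≡ 37·39 ≡ 12.
  x = λ² - 40 - 40 = 144 - 80 ≡ 11; y = λ·(40 - 11) - 17 ≡ 13. → (11, 13)
double: tangent at (11, 13): λ = (3·11² + 7)/(2·13) ≡ 52/26. 26⁻¹ ≡ 51 (mod 53), so λ ≡ 52·51 ≡ 2.
  x = λ² - 11 - 11 = 4 - 22 ≡ 35; y = λ·(11 - 35) - 13 ≡ 45. → (35, 45)
add P: (35, 45) + (40, 17). λ = (17 - 45)/(40 - 35) ≡ 25/5 mod 53. 5⁻¹ ≡ 32 (mod 53), so λ ≡ 5.
  x = λ² - 35 - 40 = 25 - 75 ≡ 3; y = λ·(35 - 3) - 45 ≡ 9. → (3, 9)

(3, 9)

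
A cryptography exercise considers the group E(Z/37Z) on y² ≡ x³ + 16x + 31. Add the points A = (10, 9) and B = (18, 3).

(10, 9) + (18, 3). λ = (3 - 9)/(18 - 10) ≡ 31/8 mod 37. 8⁻¹ ≡ 14 (mod 37) since 8·14 = 112 ≡ 1, so λ ≡ 27.
  x = λ² - 10 - 18 = 729 - 28 ≡ 35; y = λ·(10 - 35) - 9 ≡ 19. → (35, 19)

(35, 19)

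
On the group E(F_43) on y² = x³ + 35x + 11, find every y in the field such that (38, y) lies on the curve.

x³ + 35x + 11 = 56213 ≡ 12 (mod 43).
12 is a non-residue mod 43; no y exists.

none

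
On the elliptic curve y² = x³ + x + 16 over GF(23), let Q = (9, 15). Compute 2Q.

tangent at (9, 15): λ = (3·9² + 1)/(2·15) ≡ 14/7. 7⁻¹ ≡ 10 (mod 23), so λ ≡ 14·10 ≡ 2.
  x = λ² - 9 - 9 = 4 - 18 ≡ 9; y = λ·(9 - 9) - 15 ≡ 8. → (9, 8)

(9, 8)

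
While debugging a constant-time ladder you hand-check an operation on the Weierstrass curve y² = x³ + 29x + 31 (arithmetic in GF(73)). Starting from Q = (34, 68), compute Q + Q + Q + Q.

Double-and-add on 4 = (100)₂. Start with Q = (34, 68) for the leading 1-bit.
double: tangent at (34, 68): λ = (3·34² + 29)/(2·68) ≡ 66/63. 63⁻¹ ≡ 51 (mod 73), so λ ≡ 66·51 ≡ 8.
  x = λ² - 34 - 34 = 64 - 68 ≡ 69; y = λ·(34 - 69) - 68 ≡ 17. → (69, 17)
double: tangent at (69, 17): λ = (3·69² + 29)/(2·17) ≡ 4/34. 34⁻¹ ≡ 58 (mod 73), so λ ≡ 4·58 ≡ 13.
  x = λ² - 69 - 69 = 169 - 138 ≡ 31; y = λ·(69 - 31) - 17 ≡ 39. → (31, 39)

(31, 39)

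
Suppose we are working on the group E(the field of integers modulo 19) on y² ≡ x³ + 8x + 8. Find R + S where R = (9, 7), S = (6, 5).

(15, 8)

(9, 7) + (6, 5). λ = (5 - 7)/(6 - 9) ≡ 17/16 mod 19. 16⁻¹ ≡ 6 (mod 19), so λ ≡ 7.
  x = λ² - 9 - 6 = 49 - 15 ≡ 15; y = λ·(9 - 15) - 7 ≡ 8. → (15, 8)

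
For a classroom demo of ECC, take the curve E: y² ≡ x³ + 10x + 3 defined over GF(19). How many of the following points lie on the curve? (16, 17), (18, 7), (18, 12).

2

(16, 17): 17² ≡ 4, rhs ≡ 3 → off.
(18, 7): 7² ≡ 11, rhs ≡ 11 → on.
(18, 12): 12² ≡ 11, rhs ≡ 11 → on.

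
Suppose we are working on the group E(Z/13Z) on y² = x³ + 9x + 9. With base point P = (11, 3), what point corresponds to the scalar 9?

(7, 8)

Double-and-add on 9 = (1001)₂. Start with P = (11, 3) for the leading 1-bit.
double: tangent at (11, 3): λ = (3·11² + 9)/(2·3) ≡ 8/6. 6⁻¹ ≡ 11 (mod 13), so λ ≡ 8·11 ≡ 10.
  x = λ² - 11 - 11 = 100 - 22 ≡ 0; y = λ·(11 - 0) - 3 ≡ 3. → (0, 3)
double: tangent at (0, 3): λ = (3·0² + 9)/(2·3) ≡ 9/6. 6⁻¹ ≡ 11 (mod 13), so λ ≡ 9·11 ≡ 8.
  x = λ² - 0 - 0 = 64 - 0 ≡ 12; y = λ·(0 - 12) - 3 ≡ 5. → (12, 5)
double: tangent at (12, 5): λ = (3·12² + 9)/(2·5) ≡ 12/10. 10⁻¹ ≡ 4 (mod 13), so λ ≡ 12·4 ≡ 9.
  x = λ² - 12 - 12 = 81 - 24 ≡ 5; y = λ·(12 - 5) - 5 ≡ 6. → (5, 6)
add P: (5, 6) + (11, 3). λ = (3 - 6)/(11 - 5) ≡ 10/6 mod 13. 6⁻¹ ≡ 11 (mod 13) since 6·11 = 66 ≡ 1, so λ ≡ 6.
  x = λ² - 5 - 11 = 36 - 16 ≡ 7; y = λ·(5 - 7) - 6 ≡ 8. → (7, 8)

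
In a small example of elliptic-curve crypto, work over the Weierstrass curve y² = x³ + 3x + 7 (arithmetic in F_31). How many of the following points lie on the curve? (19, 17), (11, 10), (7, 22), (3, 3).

(19, 17): 17² ≡ 10, rhs ≡ 10 → on.
(11, 10): 10² ≡ 7, rhs ≡ 7 → on.
(7, 22): 22² ≡ 19, rhs ≡ 30 → off.
(3, 3): 3² ≡ 9, rhs ≡ 12 → off.

2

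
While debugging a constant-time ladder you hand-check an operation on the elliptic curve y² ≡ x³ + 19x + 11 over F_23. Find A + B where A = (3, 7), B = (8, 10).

(5, 1)

(3, 7) + (8, 10). λ = (10 - 7)/(8 - 3) ≡ 3/5 mod 23. 5⁻¹ ≡ 14 (mod 23) since 5·14 = 70 ≡ 1, so λ ≡ 19.
  x = λ² - 3 - 8 = 361 - 11 ≡ 5; y = λ·(3 - 5) - 7 ≡ 1. → (5, 1)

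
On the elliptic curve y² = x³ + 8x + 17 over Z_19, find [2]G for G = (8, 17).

tangent at (8, 17): λ = (3·8² + 8)/(2·17) ≡ 10/15. 15⁻¹ ≡ 14 (mod 19) since 15·14 = 210 ≡ 1, so λ ≡ 10·14 ≡ 7.
  x = λ² - 8 - 8 = 49 - 16 ≡ 14; y = λ·(8 - 14) - 17 ≡ 17. → (14, 17)

(14, 17)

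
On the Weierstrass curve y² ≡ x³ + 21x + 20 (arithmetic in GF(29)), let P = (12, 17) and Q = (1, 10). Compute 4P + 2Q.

First 4P:
Repeated addition: build up to 4P.
2P: tangent at (12, 17): λ = (3·12² + 21)/(2·17) ≡ 18/5. 5⁻¹ ≡ 6 (mod 29) since 5·6 = 30 ≡ 1, so λ ≡ 18·6 ≡ 21.
  x = λ² - 12 - 12 = 441 - 24 ≡ 11; y = λ·(12 - 11) - 17 ≡ 4. → (11, 4)
3P: (11, 4) + (12, 17). λ = (17 - 4)/(12 - 11) ≡ 13/1 mod 29. 1⁻¹ ≡ 1 (mod 29), so λ ≡ 13.
  x = λ² - 11 - 12 = 169 - 23 ≡ 1; y = λ·(11 - 1) - 4 ≡ 10. → (1, 10)
4P: (1, 10) + (12, 17). λ = (17 - 10)/(12 - 1) ≡ 7/11 mod 29. 11⁻¹ ≡ 8 (mod 29), so λ ≡ 27.
  x = λ² - 1 - 12 = 729 - 13 ≡ 20; y = λ·(1 - 20) - 10 ≡ 28. → (20, 28)
4P = (20, 28).
Next 2Q:
Repeated addition: build up to 2Q.
2Q: tangent at (1, 10): λ = (3·1² + 21)/(2·10) ≡ 24/20. 20⁻¹ ≡ 16 (mod 29), so λ ≡ 24·16 ≡ 7.
  x = λ² - 1 - 1 = 49 - 2 ≡ 18; y = λ·(1 - 18) - 10 ≡ 16. → (18, 16)
2Q = (18, 16).
Finally 4P + 2Q:
(20, 28) + (18, 16). λ = (16 - 28)/(18 - 20) ≡ 17/27 mod 29. 27⁻¹ ≡ 14 (mod 29), so λ ≡ 6.
  x = λ² - 20 - 18 = 36 - 38 ≡ 27; y = λ·(20 - 27) - 28 ≡ 17. → (27, 17)

(27, 17)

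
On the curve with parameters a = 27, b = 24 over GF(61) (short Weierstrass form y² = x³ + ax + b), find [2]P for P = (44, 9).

(54, 23)

tangent at (44, 9): λ = (3·44² + 27)/(2·9) ≡ 40/18. 18⁻¹ ≡ 17 (mod 61), so λ ≡ 40·17 ≡ 9.
  x = λ² - 44 - 44 = 81 - 88 ≡ 54; y = λ·(44 - 54) - 9 ≡ 23. → (54, 23)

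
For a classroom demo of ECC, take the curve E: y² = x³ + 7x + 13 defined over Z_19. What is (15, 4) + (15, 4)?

(14, 10)

tangent at (15, 4): λ = (3·15² + 7)/(2·4) ≡ 17/8. 8⁻¹ ≡ 12 (mod 19) since 8·12 = 96 ≡ 1, so λ ≡ 17·12 ≡ 14.
  x = λ² - 15 - 15 = 196 - 30 ≡ 14; y = λ·(15 - 14) - 4 ≡ 10. → (14, 10)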